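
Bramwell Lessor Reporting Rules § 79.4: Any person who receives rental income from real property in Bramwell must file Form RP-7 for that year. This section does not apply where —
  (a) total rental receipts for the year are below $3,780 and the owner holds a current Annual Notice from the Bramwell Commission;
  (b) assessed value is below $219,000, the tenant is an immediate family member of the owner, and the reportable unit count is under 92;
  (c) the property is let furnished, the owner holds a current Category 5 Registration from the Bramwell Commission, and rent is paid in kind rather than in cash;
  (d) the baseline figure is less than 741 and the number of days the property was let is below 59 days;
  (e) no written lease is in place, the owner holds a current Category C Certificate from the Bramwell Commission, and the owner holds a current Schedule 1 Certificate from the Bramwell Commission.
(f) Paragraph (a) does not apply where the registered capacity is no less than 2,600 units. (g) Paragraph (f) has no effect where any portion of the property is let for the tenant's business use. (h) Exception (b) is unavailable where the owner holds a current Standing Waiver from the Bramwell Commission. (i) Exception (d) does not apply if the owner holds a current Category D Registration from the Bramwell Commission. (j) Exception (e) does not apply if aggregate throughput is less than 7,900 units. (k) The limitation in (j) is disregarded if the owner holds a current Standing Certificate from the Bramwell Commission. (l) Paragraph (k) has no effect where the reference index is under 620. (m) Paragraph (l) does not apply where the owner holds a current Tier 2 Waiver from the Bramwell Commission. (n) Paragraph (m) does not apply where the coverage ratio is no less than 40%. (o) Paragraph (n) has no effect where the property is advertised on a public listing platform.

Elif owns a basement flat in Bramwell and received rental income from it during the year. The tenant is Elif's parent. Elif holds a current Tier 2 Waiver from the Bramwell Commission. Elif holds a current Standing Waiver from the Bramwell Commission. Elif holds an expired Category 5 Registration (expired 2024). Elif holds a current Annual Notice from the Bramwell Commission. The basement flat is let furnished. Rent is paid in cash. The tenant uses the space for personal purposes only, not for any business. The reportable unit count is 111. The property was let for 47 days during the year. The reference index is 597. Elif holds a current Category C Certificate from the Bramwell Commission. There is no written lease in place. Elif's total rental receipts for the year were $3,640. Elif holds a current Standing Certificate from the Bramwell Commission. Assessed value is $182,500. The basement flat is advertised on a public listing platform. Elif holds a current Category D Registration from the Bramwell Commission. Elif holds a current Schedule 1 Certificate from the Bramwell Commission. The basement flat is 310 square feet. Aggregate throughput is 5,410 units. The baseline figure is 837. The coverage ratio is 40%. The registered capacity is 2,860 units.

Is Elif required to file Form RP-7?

Exception (a) is satisfied on its face — total rental receipts for the year are $3,640, below the $3,780 limit; a current Annual Notice is held. Turning to paragraphs (f)–(g): (f) operates against (a): the registered capacity is 2,860 units, meeting the 2,600 units threshold. (g) is inapplicable (the space is used for personal purposes only), so (f) stands. So (a) is unavailable.
Exception (b) requires that the reportable unit count is under 92; but the reportable unit count is 111, not under 92, so (b) is unavailable.
Exception (c) requires that the owner holds a current Category 5 Registration from the Bramwell Commission; but the Category 5 Registration is not current, so (c) is unavailable.
Exception (d) does not apply: the baseline figure is 837, not less than 741.
All of (e)'s requirements are met (there is no written lease; a current Category C Certificate is held; a current Schedule 1 Certificate is held). Under paragraphs (j)–(o): (j) would limit (e) — aggregate throughput is 5,410 units, less than the 7,900 units limit — but (k) sets (j) aside: (k) is triggered — a current Standing Certificate is held. (l) is triggered (the reference index is 597, under the 620 limit), but is displaced by (m): (m) is engaged — a current Tier 2 Waiver is held. (n) operates (the coverage ratio is 40%, meeting the 40% threshold), but yields to (o): (o) operates against (n): the property is publicly advertised. Exception (e) stands.

No — exception (e) applies; Elif is not required to file Form RP-7.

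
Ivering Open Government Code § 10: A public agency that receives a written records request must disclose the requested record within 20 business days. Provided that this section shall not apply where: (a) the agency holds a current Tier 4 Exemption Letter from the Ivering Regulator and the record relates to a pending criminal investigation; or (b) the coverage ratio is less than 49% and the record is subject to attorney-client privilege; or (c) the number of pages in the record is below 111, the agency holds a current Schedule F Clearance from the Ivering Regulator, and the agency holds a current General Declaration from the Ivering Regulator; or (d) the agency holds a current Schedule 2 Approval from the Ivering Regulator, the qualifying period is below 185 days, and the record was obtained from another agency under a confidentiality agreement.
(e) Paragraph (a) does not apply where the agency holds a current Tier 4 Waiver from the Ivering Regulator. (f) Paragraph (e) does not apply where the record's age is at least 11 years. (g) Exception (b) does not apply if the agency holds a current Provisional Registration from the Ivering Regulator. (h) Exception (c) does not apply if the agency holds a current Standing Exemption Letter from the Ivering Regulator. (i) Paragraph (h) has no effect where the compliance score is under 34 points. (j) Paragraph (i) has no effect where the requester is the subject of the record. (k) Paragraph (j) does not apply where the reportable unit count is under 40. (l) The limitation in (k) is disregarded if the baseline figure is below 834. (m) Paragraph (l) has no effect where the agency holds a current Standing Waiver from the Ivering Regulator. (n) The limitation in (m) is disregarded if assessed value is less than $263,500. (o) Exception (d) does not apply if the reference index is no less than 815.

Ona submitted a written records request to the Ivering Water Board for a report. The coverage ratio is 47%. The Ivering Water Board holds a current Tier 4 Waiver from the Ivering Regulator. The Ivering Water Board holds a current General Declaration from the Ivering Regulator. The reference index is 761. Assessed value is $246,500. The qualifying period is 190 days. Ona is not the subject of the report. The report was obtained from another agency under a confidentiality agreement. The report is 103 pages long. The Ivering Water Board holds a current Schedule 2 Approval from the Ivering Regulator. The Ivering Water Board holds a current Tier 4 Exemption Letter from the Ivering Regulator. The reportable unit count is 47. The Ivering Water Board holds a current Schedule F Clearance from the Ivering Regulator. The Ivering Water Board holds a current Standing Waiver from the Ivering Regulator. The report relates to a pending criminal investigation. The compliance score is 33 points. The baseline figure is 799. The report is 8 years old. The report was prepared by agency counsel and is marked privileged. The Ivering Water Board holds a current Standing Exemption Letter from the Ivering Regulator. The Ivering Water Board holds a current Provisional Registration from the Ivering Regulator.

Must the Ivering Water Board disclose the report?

No — exception (c) applies; the Ivering Water Board is not required to disclose the report.

Exception (a)'s conditions are all satisfied: a current Tier 4 Exemption Letter is held; the report relates to a pending investigation. But: (e) is engaged — a current Tier 4 Waiver is held. (f) is not engaged (the record's age is 8 years, short of 11 years), so (e) stands. (a) is therefore removed.
Exception (b) is satisfied on its face — the coverage ratio is 47%, less than the 49% limit; the report is privileged. Turning to paragraph (g): (g) is engaged — a current Provisional Registration is held. Exception (b) does not apply.
Exception (c)'s conditions are all satisfied: the number of pages in the record is 103, below the 111 limit; a current Schedule F Clearance is held; a current General Declaration is held. Applying paragraphs (h)–(n): (h) is engaged (a current Standing Exemption Letter is held), but is overridden by (i): (i) is engaged — the compliance score is 33 points, under the 34 points limit. (j) is inapplicable (Ona is not the subject of the report), so (i) stands. (c) remains available.
Exception (d) does not apply: the qualifying period is 190 days, not below 185 days.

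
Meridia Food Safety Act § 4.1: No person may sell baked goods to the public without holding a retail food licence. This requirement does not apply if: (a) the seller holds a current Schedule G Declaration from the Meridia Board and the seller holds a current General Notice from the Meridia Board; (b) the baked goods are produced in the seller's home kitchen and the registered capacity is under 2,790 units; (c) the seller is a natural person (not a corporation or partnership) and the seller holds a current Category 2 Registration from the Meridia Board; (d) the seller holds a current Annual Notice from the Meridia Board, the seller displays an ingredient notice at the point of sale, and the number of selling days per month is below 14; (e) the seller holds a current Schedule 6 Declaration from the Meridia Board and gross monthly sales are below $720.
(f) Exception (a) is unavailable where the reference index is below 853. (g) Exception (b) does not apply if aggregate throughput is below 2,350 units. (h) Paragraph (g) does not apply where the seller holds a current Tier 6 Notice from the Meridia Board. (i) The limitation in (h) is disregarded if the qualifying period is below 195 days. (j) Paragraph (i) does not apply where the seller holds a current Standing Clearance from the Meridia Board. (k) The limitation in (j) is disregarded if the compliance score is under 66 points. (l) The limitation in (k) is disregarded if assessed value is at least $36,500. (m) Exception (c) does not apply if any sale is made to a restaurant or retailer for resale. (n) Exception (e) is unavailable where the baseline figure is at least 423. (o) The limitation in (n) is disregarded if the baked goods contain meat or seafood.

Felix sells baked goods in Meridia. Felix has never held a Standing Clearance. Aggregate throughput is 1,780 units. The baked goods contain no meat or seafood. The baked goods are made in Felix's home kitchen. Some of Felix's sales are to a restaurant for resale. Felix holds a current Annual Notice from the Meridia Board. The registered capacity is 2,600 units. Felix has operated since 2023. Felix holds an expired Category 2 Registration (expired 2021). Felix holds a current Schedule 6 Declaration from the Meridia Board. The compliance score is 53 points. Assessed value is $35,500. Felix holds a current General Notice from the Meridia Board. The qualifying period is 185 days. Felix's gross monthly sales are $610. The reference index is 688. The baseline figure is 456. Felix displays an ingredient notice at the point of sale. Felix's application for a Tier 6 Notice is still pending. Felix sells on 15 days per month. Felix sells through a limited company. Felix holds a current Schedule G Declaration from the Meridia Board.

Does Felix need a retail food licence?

Exception (a): a current Schedule G Declaration is held; a current General Notice is held — every condition holds. Turning to paragraph (f): (f) operates — the reference index is 688, below the 853 limit. So (a) is unavailable.
Exception (b): the baked goods are home-kitchen produced; the registered capacity is 2,600 units, under the 2,790 units limit — every condition holds. But: (g) operates against (b): aggregate throughput is 1,780 units, below the 2,350 units limit. (h) is inapplicable (there is no Tier 6 Notice in force), so (g) stands. So (b) is unavailable.
Exception (c) requires that the seller is a natural person (not a corporation or partnership); but the seller operates through a limited company, so (c) is unavailable.
Exception (d) fails — the number of selling days per month is 15, not below 14.
All of (e)'s requirements are met (a current Schedule 6 Declaration is held; gross monthly sales are $610, below the $720 limit). But applying paragraphs (n)–(o): (n) operates against (e): the baseline figure is 456, meeting the 423 threshold. (o) is not engaged (the baked goods contain no meat or seafood), so (n) stands. So (e) is unavailable.
Every exception is unavailable, so the rule governs.

Yes — Felix must hold a retail food licence.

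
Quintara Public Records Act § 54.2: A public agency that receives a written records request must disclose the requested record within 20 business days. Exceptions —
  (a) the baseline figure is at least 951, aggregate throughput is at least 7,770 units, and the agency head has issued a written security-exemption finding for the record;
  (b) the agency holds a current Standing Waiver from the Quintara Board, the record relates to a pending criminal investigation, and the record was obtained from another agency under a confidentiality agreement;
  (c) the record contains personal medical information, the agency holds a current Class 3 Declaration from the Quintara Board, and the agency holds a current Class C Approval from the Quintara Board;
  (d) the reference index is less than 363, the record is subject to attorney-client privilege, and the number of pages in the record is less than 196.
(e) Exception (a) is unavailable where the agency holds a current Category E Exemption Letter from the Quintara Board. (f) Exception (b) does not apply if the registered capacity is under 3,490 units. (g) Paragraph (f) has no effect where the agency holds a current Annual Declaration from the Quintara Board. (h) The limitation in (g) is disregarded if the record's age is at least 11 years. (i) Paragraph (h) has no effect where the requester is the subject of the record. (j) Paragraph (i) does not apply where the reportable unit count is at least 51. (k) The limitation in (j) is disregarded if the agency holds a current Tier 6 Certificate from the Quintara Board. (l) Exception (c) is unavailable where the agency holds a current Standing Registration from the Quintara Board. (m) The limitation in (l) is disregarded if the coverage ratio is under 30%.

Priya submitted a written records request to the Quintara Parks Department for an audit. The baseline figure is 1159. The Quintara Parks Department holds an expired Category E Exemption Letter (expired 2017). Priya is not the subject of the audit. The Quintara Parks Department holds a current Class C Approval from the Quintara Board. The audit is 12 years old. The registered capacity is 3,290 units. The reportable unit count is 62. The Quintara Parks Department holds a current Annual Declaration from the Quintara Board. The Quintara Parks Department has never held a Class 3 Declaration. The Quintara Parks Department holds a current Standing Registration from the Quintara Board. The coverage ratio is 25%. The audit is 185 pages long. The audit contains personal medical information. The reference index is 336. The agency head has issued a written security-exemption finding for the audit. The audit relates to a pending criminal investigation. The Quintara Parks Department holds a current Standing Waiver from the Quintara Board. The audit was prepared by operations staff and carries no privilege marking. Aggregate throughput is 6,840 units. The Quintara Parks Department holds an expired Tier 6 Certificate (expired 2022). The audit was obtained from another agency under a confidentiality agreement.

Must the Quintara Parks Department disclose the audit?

Yes — the Quintara Parks Department must disclose the audit.

Exception (a) requires that aggregate throughput is at least 7,770 units; but aggregate throughput is 6,840 units, short of 7,770 units, so (a) is unavailable.
Exception (b): a current Standing Waiver is held; the audit relates to a pending investigation; the audit was obtained under a confidentiality agreement — every condition holds. But: (f) operates against (b): the registered capacity is 3,290 units, under the 3,490 units limit. (g) would limit (f) — a current Annual Declaration is held — but (h) sets (g) aside: (h) is triggered — the record's age is 12 years, meeting the 11 years threshold. (i) does not operate here (Priya is not the subject of the audit), so (h) stands. So (b) is unavailable.
Exception (c) requires that the agency holds a current Class 3 Declaration from the Quintara Board; but no current Class 3 Declaration is held, so (c) is unavailable.
Exception (d) does not apply: the audit carries no privilege marking.
No exception applies. The general rule governs.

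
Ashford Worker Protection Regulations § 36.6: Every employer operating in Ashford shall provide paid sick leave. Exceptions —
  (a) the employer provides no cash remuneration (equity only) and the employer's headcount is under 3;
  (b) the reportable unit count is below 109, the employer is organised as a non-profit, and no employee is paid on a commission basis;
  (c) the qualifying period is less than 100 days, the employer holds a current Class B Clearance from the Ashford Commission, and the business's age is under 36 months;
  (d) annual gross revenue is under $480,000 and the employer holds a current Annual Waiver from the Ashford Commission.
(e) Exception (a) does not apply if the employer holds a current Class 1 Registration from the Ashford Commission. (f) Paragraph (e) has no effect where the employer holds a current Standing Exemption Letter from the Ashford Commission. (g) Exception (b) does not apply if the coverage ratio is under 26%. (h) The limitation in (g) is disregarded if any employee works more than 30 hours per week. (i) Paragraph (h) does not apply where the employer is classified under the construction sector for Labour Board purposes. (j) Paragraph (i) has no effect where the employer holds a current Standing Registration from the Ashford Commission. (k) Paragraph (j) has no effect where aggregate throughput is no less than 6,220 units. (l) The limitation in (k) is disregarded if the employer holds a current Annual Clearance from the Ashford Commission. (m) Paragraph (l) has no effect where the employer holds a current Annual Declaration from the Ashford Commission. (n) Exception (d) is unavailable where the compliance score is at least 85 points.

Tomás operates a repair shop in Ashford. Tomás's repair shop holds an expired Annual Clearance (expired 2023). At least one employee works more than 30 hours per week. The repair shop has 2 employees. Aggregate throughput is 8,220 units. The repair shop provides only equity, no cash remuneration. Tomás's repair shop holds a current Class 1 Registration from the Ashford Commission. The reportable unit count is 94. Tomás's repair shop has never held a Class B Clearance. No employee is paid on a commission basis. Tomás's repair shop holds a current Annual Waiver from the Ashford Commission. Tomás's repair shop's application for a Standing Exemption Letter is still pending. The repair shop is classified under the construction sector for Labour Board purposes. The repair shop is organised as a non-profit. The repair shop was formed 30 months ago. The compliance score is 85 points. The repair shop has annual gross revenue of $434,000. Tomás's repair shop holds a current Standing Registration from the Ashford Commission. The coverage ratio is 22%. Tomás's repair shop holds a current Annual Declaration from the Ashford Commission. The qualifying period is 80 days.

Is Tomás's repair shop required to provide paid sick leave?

Yes — Tomás's repair shop must provide paid sick leave.

All of (a)'s requirements are met (remuneration is equity-only; the employer's headcount is 2, under the 3 limit). Turning to paragraphs (e)–(f): (e) operates — a current Class 1 Registration is held. (f) is not triggered (there is no Standing Exemption Letter in force), so (e) stands. So (a) is unavailable.
Exception (b): the reportable unit count is 94, below the 109 limit; the employer is a non-profit; no employee is paid on commission — every condition holds. However, paragraphs (g)–(m) must be considered: (g) applies — the coverage ratio is 22%, under the 26% limit. (h) would limit (g) — at least one employee exceeds 30 hours/week — but (i) sets (h) aside: (i) operates against (h): the repair shop is classified under the construction sector. (j) would limit (i) — a current Standing Registration is held — but (k) sets (j) aside: (k) operates against (j): aggregate throughput is 8,220 units, meeting the 6,220 units threshold. (l) is not engaged (no current Annual Clearance is held), so (k) stands. (b) is therefore removed.
Exception (c) fails — the Class B Clearance is not current.
All of (d)'s requirements are met (annual gross revenue is $434,000, under the $480,000 limit; a current Annual Waiver is held). But applying paragraph (n): (n) operates against (d): the compliance score is 85 points, meeting the 85 points threshold. So (d) is unavailable.
No exception applies. The general rule governs.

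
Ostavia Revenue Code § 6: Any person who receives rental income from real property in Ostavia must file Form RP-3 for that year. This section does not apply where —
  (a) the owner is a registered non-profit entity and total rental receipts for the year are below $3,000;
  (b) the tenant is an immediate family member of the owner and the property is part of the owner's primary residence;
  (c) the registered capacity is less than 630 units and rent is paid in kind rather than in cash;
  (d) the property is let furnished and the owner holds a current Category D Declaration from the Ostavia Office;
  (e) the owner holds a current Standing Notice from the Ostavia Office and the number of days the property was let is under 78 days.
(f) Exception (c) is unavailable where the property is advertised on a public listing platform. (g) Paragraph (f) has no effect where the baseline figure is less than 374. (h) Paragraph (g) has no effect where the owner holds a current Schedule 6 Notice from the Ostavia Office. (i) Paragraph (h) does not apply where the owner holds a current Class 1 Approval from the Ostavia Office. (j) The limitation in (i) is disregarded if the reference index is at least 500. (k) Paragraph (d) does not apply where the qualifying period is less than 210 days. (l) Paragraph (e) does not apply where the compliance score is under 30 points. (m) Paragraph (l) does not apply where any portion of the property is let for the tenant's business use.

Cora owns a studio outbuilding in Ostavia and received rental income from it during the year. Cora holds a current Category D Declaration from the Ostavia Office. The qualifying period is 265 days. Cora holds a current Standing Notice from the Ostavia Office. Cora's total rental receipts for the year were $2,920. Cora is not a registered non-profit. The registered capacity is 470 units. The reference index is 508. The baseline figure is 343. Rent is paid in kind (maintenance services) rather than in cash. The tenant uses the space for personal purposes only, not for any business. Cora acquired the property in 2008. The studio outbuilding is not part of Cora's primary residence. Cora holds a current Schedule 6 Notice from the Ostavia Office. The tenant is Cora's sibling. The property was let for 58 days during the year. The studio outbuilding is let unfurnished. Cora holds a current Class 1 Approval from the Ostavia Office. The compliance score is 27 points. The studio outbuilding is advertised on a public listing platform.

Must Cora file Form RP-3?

Yes — Cora must file Form RP-3.

Exception (a) fails — Cora is not a registered non-profit.
Exception (b) fails — the studio outbuilding is not part of the primary residence.
All of (c)'s requirements are met (the registered capacity is 470 units, less than the 630 units limit; rent is paid in kind). But: (f) is engaged — the property is publicly advertised. (g) operates (the baseline figure is 343, less than the 374 limit), but is itself disapplied by (h): (h) operates against (g): a current Schedule 6 Notice is held. (i) is engaged (a current Class 1 Approval is held), but is itself disapplied by (j): (j) operates against (i): the reference index is 508, meeting the 500 threshold. Exception (c) does not apply.
Exception (d) fails — the property is let unfurnished.
Exception (e) is satisfied on its face — a current Standing Notice is held; the number of days the property was let is 58 days, under the 78 days limit. However, paragraphs (l)–(m) must be considered: (l) operates against (e): the compliance score is 27 points, under the 30 points limit. (m), which would lift (l), is not triggered — the space is used for personal purposes only. (e) is therefore removed.
None of the exceptions is available; § 6 applies in full.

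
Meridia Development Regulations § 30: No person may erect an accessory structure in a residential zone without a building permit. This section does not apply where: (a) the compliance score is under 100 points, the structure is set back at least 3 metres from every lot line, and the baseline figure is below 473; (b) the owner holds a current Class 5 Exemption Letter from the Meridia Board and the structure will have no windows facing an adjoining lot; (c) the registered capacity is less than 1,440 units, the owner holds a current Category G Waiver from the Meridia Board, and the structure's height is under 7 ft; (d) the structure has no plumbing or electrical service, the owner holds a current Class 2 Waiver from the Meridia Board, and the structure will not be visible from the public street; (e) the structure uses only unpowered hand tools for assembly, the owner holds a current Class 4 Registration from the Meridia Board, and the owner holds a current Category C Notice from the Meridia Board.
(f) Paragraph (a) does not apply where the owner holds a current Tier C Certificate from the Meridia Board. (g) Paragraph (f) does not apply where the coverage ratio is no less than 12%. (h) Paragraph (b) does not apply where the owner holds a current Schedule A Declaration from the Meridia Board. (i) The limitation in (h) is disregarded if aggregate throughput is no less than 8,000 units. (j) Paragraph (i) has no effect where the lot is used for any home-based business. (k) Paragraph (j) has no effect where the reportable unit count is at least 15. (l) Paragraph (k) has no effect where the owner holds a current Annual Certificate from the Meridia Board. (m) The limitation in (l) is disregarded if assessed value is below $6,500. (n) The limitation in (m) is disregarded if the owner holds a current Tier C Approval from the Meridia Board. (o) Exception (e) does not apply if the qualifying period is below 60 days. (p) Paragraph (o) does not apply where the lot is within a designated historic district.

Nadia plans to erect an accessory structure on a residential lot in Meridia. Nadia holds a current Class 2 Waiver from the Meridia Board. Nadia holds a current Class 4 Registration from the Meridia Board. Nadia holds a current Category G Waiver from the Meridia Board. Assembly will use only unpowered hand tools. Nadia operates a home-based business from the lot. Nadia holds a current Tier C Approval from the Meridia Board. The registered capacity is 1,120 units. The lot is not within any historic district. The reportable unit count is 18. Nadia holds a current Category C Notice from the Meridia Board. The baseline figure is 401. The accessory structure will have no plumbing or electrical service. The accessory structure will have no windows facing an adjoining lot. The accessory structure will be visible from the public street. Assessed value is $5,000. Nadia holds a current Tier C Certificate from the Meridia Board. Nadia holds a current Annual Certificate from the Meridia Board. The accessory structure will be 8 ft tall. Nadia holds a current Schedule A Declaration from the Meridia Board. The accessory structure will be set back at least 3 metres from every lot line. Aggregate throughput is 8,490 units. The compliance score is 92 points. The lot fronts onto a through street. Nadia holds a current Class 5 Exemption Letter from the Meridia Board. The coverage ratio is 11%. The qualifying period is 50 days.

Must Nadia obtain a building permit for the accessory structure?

Yes — Nadia must obtain a building permit.

Exception (a)'s conditions are all satisfied: the compliance score is 92 points, under the 100 points limit; the setback is at least 3 m on every side; the baseline figure is 401, below the 473 limit. But: (f) operates against (a): a current Tier C Certificate is held. (g), which would lift (f), is inapplicable — the coverage ratio is 11%, short of 12%. Exception (a) does not apply.
Exception (b) is satisfied on its face — a current Class 5 Exemption Letter is held; no windows face an adjoining lot. But: (h) operates against (b): a current Schedule A Declaration is held. (i) would limit (h) — aggregate throughput is 8,490 units, meeting the 8,000 units threshold — but (j) sets (i) aside: (j) operates against (i): a home-based business operates on the lot. (k) is triggered (the reportable unit count is 18, meeting the 15 threshold), but is overridden by (l): (l) operates — a current Annual Certificate is held. (m) is engaged (assessed value is $5,000, below the $6,500 limit), but is displaced by (n): (n) is triggered — a current Tier C Approval is held. Exception (b) does not apply.
Exception (c) fails — the structure's height is 8 ft, not under 7 ft.
Exception (d) fails — the structure will be visible from the street.
Exception (e)'s conditions are all satisfied: assembly uses only hand tools; a current Class 4 Registration is held; a current Category C Notice is held. But applying paragraphs (o)–(p): (o) applies — the qualifying period is 50 days, below the 60 days limit. (p), which would lift (o), does not operate here — the lot is not in a historic district. So (e) is unavailable.
Every exception is unavailable, so the rule governs.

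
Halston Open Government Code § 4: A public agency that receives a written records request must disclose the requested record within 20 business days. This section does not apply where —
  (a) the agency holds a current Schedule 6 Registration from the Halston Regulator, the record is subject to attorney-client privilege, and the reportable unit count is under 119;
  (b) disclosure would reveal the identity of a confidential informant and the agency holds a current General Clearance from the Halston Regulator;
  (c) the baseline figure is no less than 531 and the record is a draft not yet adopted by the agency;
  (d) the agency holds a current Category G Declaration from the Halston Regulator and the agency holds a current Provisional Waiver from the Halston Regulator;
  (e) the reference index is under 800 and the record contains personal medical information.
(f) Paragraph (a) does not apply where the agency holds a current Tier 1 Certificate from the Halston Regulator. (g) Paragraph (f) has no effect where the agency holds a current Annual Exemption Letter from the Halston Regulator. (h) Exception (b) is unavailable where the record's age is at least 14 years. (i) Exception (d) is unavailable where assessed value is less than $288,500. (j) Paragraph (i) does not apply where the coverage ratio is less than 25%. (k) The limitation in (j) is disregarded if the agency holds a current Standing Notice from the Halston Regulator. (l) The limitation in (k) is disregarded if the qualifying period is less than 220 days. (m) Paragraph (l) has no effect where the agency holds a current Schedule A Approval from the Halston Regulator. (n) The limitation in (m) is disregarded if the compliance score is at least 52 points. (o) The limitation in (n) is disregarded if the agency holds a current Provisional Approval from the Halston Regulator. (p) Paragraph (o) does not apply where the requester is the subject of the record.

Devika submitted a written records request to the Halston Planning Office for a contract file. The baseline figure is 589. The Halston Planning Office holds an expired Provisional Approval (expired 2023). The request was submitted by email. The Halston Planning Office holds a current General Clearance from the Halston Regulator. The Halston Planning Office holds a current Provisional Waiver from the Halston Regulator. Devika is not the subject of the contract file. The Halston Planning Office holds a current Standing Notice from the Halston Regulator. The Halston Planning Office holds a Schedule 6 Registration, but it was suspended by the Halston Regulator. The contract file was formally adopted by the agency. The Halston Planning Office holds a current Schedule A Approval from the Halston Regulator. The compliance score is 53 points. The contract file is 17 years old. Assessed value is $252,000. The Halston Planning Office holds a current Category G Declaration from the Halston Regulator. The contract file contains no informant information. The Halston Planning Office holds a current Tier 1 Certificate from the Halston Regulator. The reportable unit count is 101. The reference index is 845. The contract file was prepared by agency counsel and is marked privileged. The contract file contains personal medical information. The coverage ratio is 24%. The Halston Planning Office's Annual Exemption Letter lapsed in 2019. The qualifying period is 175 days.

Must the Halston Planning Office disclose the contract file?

No — exception (d) applies; the Halston Planning Office is not required to disclose the contract file.

Exception (a) fails — the Schedule 6 Registration is not current.
Exception (b) requires that disclosure would reveal the identity of a confidential informant; but the contract file contains no informant information, so (b) is unavailable.
Exception (c) does not apply: the contract file has been formally adopted.
Exception (d): a current Category G Declaration is held; a current Provisional Waiver is held — every condition holds. As to paragraphs (i)–(p): (i) is engaged (assessed value is $252,000, less than the $288,500 limit), but is overridden by (j): (j) operates — the coverage ratio is 24%, less than the 25% limit. (k) applies (a current Standing Notice is held), but is overridden by (l): (l) operates — the qualifying period is 175 days, less than the 220 days limit. (m) operates (a current Schedule A Approval is held), but is overridden by (n): (n) operates against (m): the compliance score is 53 points, meeting the 52 points threshold. (o), which would lift (n), does not operate here — the Provisional Approval is not current. (d) remains available.
Exception (e) requires that the reference index is under 800; but the reference index is 845, not under 800, so (e) is unavailable.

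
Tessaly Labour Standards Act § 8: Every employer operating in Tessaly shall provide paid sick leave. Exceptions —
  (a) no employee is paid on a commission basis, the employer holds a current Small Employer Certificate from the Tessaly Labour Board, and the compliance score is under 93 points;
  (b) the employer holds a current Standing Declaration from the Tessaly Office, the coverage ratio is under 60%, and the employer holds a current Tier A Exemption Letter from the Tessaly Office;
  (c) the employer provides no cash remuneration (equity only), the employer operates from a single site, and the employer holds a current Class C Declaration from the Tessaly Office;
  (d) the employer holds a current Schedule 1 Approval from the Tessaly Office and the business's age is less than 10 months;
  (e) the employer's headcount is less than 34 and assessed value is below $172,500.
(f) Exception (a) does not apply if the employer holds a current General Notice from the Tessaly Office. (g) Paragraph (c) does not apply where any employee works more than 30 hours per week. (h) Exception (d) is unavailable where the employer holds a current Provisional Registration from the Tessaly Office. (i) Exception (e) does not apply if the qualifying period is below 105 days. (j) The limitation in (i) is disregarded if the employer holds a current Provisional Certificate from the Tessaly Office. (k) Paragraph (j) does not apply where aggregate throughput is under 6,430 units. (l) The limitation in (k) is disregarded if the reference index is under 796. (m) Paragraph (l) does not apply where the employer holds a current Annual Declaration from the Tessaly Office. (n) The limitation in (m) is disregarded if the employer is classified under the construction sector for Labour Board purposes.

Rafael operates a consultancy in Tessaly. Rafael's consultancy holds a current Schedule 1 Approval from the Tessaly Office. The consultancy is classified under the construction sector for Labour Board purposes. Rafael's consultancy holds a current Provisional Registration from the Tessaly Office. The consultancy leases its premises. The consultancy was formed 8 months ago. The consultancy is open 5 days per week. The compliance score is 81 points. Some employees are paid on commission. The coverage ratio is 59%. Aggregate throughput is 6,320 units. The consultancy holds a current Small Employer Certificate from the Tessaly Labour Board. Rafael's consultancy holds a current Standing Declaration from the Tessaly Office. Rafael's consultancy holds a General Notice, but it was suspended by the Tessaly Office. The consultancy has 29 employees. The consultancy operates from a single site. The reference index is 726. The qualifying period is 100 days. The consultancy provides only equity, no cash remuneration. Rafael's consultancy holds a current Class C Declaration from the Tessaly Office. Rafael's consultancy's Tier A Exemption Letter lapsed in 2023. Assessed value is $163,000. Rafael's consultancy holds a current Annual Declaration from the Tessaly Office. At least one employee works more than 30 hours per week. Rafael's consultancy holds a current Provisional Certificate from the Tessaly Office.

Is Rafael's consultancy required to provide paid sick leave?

Exception (a) does not apply: some employees are paid on commission.
Exception (b) does not apply: the Tier A Exemption Letter is not current.
All of (c)'s requirements are met (remuneration is equity-only; the employer operates from a single site; a current Class C Declaration is held). But: (g) is triggered — at least one employee exceeds 30 hours/week. Exception (c) does not apply.
Exception (d): a current Schedule 1 Approval is held; the business's age is 8 months, less than the 10 months limit — every condition holds. But: (h) is engaged — a current Provisional Registration is held. So (d) is unavailable.
Exception (e) is satisfied on its face — the employer's headcount is 29, less than the 34 limit; assessed value is $163,000, below the $172,500 limit. Applying paragraphs (i)–(n): (i) is triggered (the qualifying period is 100 days, below the 105 days limit), but is overridden by (j): (j) operates against (i): a current Provisional Certificate is held. (k) would limit (j) — aggregate throughput is 6,320 units, under the 6,430 units limit — but (l) sets (k) aside: (l) applies — the reference index is 726, under the 796 limit. (m) would limit (l) — a current Annual Declaration is held — but (n) sets (m) aside: (n) operates against (m): the consultancy is classified under the construction sector. Exception (e) stands.

No — exception (e) applies; Rafael's consultancy is not required to provide paid sick leave.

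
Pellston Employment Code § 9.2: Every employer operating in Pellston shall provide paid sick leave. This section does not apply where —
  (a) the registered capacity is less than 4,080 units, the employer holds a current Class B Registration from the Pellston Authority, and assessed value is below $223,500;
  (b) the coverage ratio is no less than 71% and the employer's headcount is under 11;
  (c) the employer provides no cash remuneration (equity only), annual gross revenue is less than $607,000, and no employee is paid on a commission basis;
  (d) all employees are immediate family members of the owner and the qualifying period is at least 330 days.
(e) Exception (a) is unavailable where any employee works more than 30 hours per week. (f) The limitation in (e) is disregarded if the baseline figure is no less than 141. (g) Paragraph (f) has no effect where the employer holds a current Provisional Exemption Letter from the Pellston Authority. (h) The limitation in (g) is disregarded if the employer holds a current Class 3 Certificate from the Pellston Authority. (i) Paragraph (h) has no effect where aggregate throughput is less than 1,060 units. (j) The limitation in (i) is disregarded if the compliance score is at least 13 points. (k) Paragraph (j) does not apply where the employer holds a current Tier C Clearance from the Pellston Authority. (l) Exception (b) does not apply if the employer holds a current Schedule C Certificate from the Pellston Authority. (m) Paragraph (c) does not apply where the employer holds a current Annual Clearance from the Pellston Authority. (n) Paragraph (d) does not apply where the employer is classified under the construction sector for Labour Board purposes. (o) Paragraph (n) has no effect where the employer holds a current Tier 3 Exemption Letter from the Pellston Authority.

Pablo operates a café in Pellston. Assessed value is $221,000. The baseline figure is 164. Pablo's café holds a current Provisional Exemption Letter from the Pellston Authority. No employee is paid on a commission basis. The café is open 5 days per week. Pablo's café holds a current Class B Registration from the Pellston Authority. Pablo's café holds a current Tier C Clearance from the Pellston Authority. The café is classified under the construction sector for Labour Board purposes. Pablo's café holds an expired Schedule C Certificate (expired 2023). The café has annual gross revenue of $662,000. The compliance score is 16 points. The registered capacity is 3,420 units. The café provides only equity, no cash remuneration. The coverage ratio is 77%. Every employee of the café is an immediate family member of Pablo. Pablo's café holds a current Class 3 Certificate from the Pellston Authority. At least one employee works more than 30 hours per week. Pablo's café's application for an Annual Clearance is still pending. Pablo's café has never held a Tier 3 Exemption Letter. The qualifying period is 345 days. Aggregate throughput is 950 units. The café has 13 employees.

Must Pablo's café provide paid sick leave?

Exception (a) is satisfied on its face — the registered capacity is 3,420 units, less than the 4,080 units limit; a current Class B Registration is held; assessed value is $221,000, below the $223,500 limit. But: (e) operates against (a): at least one employee exceeds 30 hours/week. (f) operates (the baseline figure is 164, meeting the 141 threshold), but is displaced by (g): (g) operates against (f): a current Provisional Exemption Letter is held. (h) would limit (g) — a current Class 3 Certificate is held — but (i) sets (h) aside: (i) operates against (h): aggregate throughput is 950 units, less than the 1,060 units limit. (j) would limit (i) — the compliance score is 16 points, meeting the 13 points threshold — but (k) sets (j) aside: (k) applies — a current Tier C Clearance is held. (a) is therefore removed.
Exception (b) fails — the employer's headcount is 13, not under 11.
Exception (c) does not apply: annual gross revenue is $662,000, not less than $607,000.
All of (d)'s requirements are met (every employee is an immediate family member; the qualifying period is 345 days, meeting the 330 days threshold). However, paragraphs (n)–(o) must be considered: (n) operates against (d): the café is classified under the construction sector. (o) is not triggered (the Tier 3 Exemption Letter is not current), so (n) stands. (d) is therefore removed.
No exception applies. The general rule governs.

Yes — Pablo's café must provide paid sick leave.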